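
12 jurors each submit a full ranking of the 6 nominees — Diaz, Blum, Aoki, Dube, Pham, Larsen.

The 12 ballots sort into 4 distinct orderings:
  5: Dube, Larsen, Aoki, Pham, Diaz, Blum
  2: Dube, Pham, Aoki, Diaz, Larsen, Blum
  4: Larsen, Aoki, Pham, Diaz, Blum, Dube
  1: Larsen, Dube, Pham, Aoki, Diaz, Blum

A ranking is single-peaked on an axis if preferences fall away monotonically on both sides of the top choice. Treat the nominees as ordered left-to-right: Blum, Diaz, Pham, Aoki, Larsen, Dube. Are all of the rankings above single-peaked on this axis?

Axis positions: Blum=1, Diaz=2, Pham=3, Aoki=4, Larsen=5, Dube=6.
Ballot type 1 (peak Dube at position 6): ranking walks positions 6-5-4-3-2-1, expanding outward from the peak — single-peaked.
Ballot type 2: ranking walks positions 6-3-4-2-5-1; Pham is ranked above Larsen even though Larsen lies between Pham and the peak Dube on the axis — preferences dip and rise again. Not single-peaked.
Ballot type 3 (peak Larsen at position 5): ranking walks positions 5-4-3-2-1-6, expanding outward from the peak — single-peaked.
Ballot type 4: ranking walks positions 5-6-3-4-2-1; Pham is ranked above Aoki even though Aoki lies between Pham and the peak Larsen on the axis — preferences dip and rise again. Not single-peaked.
Ballot type 2 violates single-peakedness, so the profile is not single-peaked on this axis.

no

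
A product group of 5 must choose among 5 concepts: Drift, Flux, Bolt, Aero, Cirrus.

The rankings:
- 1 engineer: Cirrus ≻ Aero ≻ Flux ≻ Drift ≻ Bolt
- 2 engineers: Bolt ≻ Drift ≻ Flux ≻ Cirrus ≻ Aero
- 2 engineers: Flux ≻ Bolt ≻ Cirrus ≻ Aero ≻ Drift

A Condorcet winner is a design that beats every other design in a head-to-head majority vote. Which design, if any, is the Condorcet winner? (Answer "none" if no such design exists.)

Flux

Head-to-head results (5 engineers):
Drift vs Flux: Flux, 3–2.
Drift vs Bolt: Bolt, 4–1.
Drift–Aero: Aero 3–2.
Drift vs Cirrus: Cirrus wins 3–2.
Flux vs Bolt: Flux, 3–2.
Flux–Aero: Flux 4–1.
Flux vs Cirrus: Flux, 4–1.
Bolt–Aero: Bolt 4–1.
Bolt–Cirrus: Bolt 4–1.
Aero–Cirrus: Cirrus 5–0.
Flux defeats every rival head-to-head and is the Condorcet winner.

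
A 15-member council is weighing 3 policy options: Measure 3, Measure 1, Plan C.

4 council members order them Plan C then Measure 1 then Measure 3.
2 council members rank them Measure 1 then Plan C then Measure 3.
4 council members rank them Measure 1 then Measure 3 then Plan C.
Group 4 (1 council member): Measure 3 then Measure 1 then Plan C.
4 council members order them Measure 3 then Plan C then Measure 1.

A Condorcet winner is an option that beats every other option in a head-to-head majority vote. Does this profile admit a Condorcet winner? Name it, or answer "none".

Head-to-head results (15 council members):
Measure 3–Measure 1: Measure 1 10–5.
Measure 3–Plan C: Measure 3 9–6.
Measure 1 vs Plan C: Plan C wins 8–7.
Each option drops at least one matchup (Measure 3 loses to Measure 1; Measure 1 loses to Plan C; Plan C loses to Measure 3); the cycle Measure 3 → Plan C → Measure 1 → Measure 3 rules out a Condorcet winner.

none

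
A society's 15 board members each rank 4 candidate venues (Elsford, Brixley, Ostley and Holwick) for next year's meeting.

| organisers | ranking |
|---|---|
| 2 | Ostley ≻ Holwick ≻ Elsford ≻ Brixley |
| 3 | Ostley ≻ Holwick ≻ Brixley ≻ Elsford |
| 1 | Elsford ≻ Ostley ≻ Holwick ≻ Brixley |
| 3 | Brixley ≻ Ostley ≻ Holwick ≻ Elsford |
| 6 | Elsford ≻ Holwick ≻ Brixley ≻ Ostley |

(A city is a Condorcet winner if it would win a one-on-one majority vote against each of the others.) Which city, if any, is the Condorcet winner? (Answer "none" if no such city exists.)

Check each pair by majority over 15 ballots:
Elsford vs Brixley: Elsford preferred on 2+1+6 = 9 ballots; Elsford wins 9–6.
Elsford vs Ostley: Elsford preferred on 1+6 = 7 ballots; Ostley wins 8–7.
Elsford vs Holwick: 7 to 8, Holwick.
Brixley vs Ostley: 3+6 = 9 for Brixley, 6 for Ostley — Brixley by 9–6.
Brixley vs Holwick: Brixley preferred on 3 ballots; Holwick wins 12–3.
Ostley vs Holwick: Ostley preferred on 2+3+1+3 = 9 ballots; Ostley wins 9–6.
Each city drops at least one matchup (Elsford loses to Ostley; Brixley loses to Elsford; Ostley loses to Brixley; Holwick loses to Ostley); the cycle Elsford > Brixley > Ostley > Elsford rules out a Condorcet winner.

none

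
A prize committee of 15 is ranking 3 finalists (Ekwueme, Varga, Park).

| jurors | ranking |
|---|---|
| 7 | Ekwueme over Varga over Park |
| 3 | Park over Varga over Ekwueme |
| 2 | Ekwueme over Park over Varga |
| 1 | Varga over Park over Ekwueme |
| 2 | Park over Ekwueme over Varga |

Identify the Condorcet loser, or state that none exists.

Park

Pairwise majorities:
Ekwueme vs Varga: 7+2+2 = 11 for Ekwueme, 4 for Varga — Ekwueme by 11–4.
Ekwueme vs Park: Ekwueme preferred on 7+2 = 9 ballots; Ekwueme wins 9–6.
Varga vs Park: Varga preferred on 7+1 = 8 ballots; Varga wins 8–7.
Park is beaten in every head-to-head and is the Condorcet loser.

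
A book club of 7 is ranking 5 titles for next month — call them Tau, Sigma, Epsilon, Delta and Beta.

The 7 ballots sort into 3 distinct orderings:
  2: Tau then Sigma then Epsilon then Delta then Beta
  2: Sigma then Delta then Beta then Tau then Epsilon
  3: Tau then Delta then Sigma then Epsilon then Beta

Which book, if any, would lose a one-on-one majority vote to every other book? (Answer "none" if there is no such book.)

Beta

Pairwise majorities:
Tau vs Sigma: Tau wins 5–2.
Tau vs Epsilon: Tau is ranked higher on 2+2+3 = 7 ballots, Epsilon on 0. Tau wins 7–0.
Tau vs Delta: 5 to 2, Tau.
Tau vs Beta: Tau, 5–2.
Sigma vs Epsilon: Sigma wins 7–0.
Sigma vs Delta: 4 to 3, Sigma.
Sigma vs Beta: Sigma wins 7–0.
Epsilon vs Delta: Epsilon preferred on 2 ballots; Delta wins 5–2.
Epsilon vs Beta: 2+3 = 5 for Epsilon, 2 for Beta — Epsilon by 5–2.
Delta vs Beta: Delta, 7–0.
Beta is beaten in every head-to-head and is the Condorcet loser.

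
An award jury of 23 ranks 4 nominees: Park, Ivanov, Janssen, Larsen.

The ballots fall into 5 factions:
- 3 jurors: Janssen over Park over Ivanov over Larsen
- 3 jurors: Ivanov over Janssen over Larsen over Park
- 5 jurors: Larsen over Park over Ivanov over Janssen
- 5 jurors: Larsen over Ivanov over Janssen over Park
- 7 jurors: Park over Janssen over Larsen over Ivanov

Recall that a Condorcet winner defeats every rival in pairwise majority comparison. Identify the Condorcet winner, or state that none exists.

none

Head-to-head results (23 jurors):
Park vs Ivanov: Park is ranked higher on 3+5+7 = 15 ballots, Ivanov on 8. Park wins 15–8.
Park vs Janssen: 5+7 = 12 for Park, 11 for Janssen — Park by 12–11.
Park vs Larsen: Larsen wins 13–10.
Ivanov vs Janssen: Ivanov preferred on 3+5+5 = 13 ballots; Ivanov wins 13–10.
Ivanov vs Larsen: 6 to 17, Larsen.
Janssen vs Larsen: 13 to 10, Janssen.
No nominee is unbeaten: Park loses to Larsen; Ivanov loses to Park; Janssen loses to Park; Larsen loses to Janssen. In particular Park > Janssen > Larsen > Park is a majority cycle — no Condorcet winner exists.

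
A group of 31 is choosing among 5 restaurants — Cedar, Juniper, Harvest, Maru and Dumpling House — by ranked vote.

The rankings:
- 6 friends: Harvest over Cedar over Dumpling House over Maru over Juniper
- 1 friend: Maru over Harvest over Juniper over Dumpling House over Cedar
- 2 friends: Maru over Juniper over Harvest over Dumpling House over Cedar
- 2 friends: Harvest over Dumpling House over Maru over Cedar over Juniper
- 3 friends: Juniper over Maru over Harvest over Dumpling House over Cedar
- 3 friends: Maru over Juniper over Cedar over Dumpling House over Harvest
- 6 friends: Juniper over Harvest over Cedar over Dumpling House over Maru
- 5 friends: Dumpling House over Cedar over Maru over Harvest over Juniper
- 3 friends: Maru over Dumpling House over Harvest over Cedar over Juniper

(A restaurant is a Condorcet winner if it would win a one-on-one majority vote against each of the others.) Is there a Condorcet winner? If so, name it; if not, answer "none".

none

Head-to-head results (31 friends):
Cedar vs Juniper: Cedar, 16–15.
Cedar vs Harvest: Harvest wins 23–8.
Cedar vs Maru: Cedar wins 17–14.
Cedar–Dumpling House: Dumpling House 16–15.
Juniper vs Harvest: Harvest wins 17–14.
Juniper vs Maru: Maru wins 22–9.
Juniper–Dumpling House: Dumpling House 16–15.
Harvest vs Maru: Maru wins 17–14.
Harvest–Dumpling House: Harvest 20–11.
Maru–Dumpling House: Dumpling House 19–12.
Every restaurant loses at least once (Cedar loses to Harvest; Juniper loses to Cedar; Harvest loses to Maru; Maru loses to Cedar; Dumpling House loses to Harvest). The majority relation contains the cycle Cedar → Maru → Harvest → Cedar, so there is no Condorcet winner.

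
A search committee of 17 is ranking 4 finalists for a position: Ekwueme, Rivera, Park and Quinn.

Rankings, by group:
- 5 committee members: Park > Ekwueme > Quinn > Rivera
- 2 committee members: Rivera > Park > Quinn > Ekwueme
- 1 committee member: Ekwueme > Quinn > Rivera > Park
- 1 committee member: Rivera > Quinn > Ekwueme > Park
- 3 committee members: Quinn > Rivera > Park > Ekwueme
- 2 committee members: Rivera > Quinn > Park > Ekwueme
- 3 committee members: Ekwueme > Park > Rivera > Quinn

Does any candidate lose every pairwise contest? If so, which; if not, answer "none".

Pairwise majorities:
Ekwueme–Rivera: Ekwueme 9–8.
Ekwueme vs Park: Ekwueme is ranked higher on 1+1+3 = 5 ballots, Park on 12. Park wins 12–5.
Ekwueme vs Quinn: 5+1+3 = 9 for Ekwueme, 8 for Quinn — Ekwueme by 9–8.
Rivera vs Park: Rivera, 9–8.
Rivera vs Quinn: Quinn, 9–8.
Park vs Quinn: Park preferred on 5+2+3 = 10 ballots; Park wins 10–7.
Every candidate wins at least one matchup (Ekwueme beats Rivera; Rivera beats Park; Park beats Ekwueme; Quinn beats Rivera), so there is no Condorcet loser.

none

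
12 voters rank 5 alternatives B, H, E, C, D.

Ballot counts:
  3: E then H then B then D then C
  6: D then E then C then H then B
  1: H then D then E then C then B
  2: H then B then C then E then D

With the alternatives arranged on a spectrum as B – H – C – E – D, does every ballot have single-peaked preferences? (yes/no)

Axis positions: B=1, H=2, C=3, E=4, D=5.
Bloc 1: ranking walks positions 4-2-1-5-3; H is ranked above C even though C lies between H and the peak E on the axis — preferences dip and rise again. Not single-peaked.
Bloc 2 (peak D at position 5): ranking walks positions 5-4-3-2-1, expanding outward from the peak — single-peaked.
Bloc 3: ranking walks positions 2-5-4-3-1; D is ranked above C even though C lies between D and the peak H on the axis — preferences dip and rise again. Not single-peaked.
Bloc 4 (peak H at position 2): ranking walks positions 2-1-3-4-5, expanding outward from the peak — single-peaked.
Bloc 1 violates single-peakedness, so the profile is not single-peaked on this axis.

no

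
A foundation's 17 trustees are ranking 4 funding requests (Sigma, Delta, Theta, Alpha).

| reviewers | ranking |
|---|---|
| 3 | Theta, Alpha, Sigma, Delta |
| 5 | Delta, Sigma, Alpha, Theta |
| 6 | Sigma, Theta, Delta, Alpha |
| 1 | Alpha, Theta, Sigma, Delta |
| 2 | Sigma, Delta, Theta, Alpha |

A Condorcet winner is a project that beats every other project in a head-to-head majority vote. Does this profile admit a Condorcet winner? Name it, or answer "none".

Sigma

Check each pair by majority over 17 ballots:
Sigma vs Delta: Sigma is ranked higher on 3+6+1+2 = 12 ballots, Delta on 5. Sigma wins 12–5.
Sigma vs Theta: 13 to 4, Sigma.
Sigma vs Alpha: 5+6+2 = 13 for Sigma, 4 for Alpha — Sigma by 13–4.
Delta vs Theta: Delta preferred on 5+2 = 7 ballots; Theta wins 10–7.
Delta vs Alpha: Delta preferred on 5+6+2 = 13 ballots; Delta wins 13–4.
Theta vs Alpha: 3+6+2 = 11 for Theta, 6 for Alpha — Theta by 11–6.
Sigma defeats every rival head-to-head and is the Condorcet winner.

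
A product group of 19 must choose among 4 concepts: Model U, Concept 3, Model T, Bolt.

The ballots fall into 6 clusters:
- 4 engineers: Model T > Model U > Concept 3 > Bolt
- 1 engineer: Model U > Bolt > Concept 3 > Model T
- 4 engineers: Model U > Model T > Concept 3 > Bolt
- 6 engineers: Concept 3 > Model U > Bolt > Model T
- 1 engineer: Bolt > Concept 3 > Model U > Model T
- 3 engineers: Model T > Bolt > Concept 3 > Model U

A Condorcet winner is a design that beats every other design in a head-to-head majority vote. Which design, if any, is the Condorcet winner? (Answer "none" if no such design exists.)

Pairwise majorities:
Model U vs Concept 3: Concept 3, 10–9.
Model U vs Model T: 1+4+6+1 = 12 for Model U, 7 for Model T — Model U by 12–7.
Model U vs Bolt: Model U preferred on 4+1+4+6 = 15 ballots; Model U wins 15–4.
Concept 3 vs Model T: 8 to 11, Model T.
Concept 3 vs Bolt: Concept 3 wins 14–5.
Model T vs Bolt: Model T is ranked higher on 4+4+3 = 11 ballots, Bolt on 8. Model T wins 11–8.
Each design drops at least one matchup (Model U loses to Concept 3; Concept 3 loses to Model T; Model T loses to Model U; Bolt loses to Model U); the cycle Model U > Model T > Concept 3 > Model U rules out a Condorcet winner.

none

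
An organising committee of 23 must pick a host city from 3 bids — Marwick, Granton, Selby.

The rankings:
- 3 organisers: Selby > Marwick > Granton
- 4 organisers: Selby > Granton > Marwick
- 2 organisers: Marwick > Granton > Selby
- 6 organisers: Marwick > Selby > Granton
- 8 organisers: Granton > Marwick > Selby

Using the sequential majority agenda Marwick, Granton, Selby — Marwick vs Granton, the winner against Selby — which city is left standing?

Round 1: Marwick vs Granton — 11–12, Granton advances.
Round 2: Granton vs Selby — 10–13, Selby advances.
Selby survives the agenda.

Selby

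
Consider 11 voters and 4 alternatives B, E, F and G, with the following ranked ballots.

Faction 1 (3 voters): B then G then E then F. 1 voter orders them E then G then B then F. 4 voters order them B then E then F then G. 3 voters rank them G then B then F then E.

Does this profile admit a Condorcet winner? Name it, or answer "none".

B

Head-to-head results (11 voters):
B vs E: B, 10–1.
B vs F: B wins 11–0.
B vs G: 3+4 = 7 for B, 4 for G — B by 7–4.
E vs F: E is ranked higher on 3+1+4 = 8 ballots, F on 3. E wins 8–3.
E vs G: 5 to 6, G.
F vs G: F preferred on 4 ballots; G wins 7–4.
Only B has no losses; B is the Condorcet winner.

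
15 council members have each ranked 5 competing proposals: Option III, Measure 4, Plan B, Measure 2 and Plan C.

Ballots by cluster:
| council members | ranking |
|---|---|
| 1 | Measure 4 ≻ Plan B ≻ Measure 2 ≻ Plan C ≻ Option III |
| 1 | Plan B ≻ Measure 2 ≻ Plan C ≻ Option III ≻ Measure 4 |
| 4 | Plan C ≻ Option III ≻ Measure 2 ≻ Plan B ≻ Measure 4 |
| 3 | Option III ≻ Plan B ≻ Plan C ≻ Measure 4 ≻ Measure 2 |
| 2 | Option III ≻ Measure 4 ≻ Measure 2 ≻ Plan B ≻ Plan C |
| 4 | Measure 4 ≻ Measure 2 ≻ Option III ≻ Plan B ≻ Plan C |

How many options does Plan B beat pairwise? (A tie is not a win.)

Plan B against each rival (15 council members):
Plan B vs Option III: Option III wins 13–2.
Plan B vs Measure 4: Plan B wins 8–7.
Plan B vs Measure 2: Plan B is ranked higher on 1+1+3 = 5 ballots, Measure 2 on 10. Measure 2 wins 10–5.
Plan B vs Plan C: Plan B preferred on 1+1+3+2+4 = 11 ballots; Plan B wins 11–4.
Plan B beats Measure 4, Plan C; loses to Option III, Measure 2 — 2 pairwise wins.

2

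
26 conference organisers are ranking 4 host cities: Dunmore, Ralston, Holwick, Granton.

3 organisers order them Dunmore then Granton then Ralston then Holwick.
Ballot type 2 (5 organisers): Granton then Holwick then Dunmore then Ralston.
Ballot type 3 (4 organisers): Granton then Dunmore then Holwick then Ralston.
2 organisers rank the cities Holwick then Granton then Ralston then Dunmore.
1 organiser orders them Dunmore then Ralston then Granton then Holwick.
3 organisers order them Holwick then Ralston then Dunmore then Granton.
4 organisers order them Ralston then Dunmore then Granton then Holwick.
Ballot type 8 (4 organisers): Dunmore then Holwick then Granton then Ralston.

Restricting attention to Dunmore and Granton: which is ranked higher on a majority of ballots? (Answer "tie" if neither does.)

Dunmore

Ballots ranking Dunmore above Granton: 3 + 1 + 3 + 4 + 4 = 15.
Ballots ranking Granton above Dunmore: 26 − 15 = 11.
Dunmore wins the head-to-head 15–11.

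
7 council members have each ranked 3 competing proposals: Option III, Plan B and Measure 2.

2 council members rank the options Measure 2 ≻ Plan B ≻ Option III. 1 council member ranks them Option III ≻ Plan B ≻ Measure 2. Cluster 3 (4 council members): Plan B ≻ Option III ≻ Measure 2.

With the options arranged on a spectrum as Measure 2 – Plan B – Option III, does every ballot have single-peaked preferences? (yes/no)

Axis positions: Measure 2=1, Plan B=2, Option III=3.
Cluster 1 (peak Measure 2 at position 1): ranking walks positions 1-2-3, expanding outward from the peak — single-peaked.
Cluster 2 (peak Option III at position 3): ranking walks positions 3-2-1, expanding outward from the peak — single-peaked.
Cluster 3 (peak Plan B at position 2): ranking walks positions 2-3-1, expanding outward from the peak — single-peaked.
Every ranking is single-peaked on this axis.

yes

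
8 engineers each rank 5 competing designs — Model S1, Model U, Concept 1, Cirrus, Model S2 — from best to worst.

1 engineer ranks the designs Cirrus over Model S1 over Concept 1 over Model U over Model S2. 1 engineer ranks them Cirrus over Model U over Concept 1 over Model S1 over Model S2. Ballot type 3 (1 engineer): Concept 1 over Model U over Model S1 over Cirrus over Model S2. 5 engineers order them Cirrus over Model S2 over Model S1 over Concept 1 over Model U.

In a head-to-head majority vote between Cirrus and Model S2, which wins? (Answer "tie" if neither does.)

Cirrus

Ballots ranking Cirrus above Model S2: 1 + 1 + 1 + 5 = 8.
Ballots ranking Model S2 above Cirrus: 8 − 8 = 0.
Cirrus wins the head-to-head 8–0.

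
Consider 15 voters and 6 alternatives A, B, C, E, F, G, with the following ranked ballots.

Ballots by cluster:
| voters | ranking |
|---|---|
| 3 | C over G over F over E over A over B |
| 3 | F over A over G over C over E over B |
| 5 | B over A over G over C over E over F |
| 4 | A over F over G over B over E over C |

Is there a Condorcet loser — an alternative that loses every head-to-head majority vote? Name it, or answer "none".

E

Head-to-head results (15 voters):
A vs B: A, 10–5.
A vs C: A, 12–3.
A vs E: A wins 12–3.
A vs F: A, 9–6.
A vs G: A wins 12–3.
B vs C: B, 9–6.
B vs E: B is ranked higher on 5+4 = 9 ballots, E on 6. B wins 9–6.
B vs F: 5 for B, 10 for F — F by 10–5.
B vs G: G wins 10–5.
C vs E: C, 11–4.
C vs F: C preferred on 3+5 = 8 ballots; C wins 8–7.
C–G: G 12–3.
E vs F: F, 10–5.
E vs G: 0 to 15, G.
F vs G: F preferred on 3+4 = 7 ballots; G wins 8–7.
E is beaten in every head-to-head and is the Condorcet loser.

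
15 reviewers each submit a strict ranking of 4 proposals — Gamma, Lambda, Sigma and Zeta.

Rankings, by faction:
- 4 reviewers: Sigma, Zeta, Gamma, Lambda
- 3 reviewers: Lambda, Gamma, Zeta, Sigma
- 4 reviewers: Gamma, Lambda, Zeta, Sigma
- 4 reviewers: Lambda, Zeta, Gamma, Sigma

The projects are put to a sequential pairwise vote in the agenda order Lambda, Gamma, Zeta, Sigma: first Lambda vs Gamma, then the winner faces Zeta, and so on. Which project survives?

Round 1: Lambda vs Gamma — 7–8, Gamma advances.
Round 2: Gamma vs Zeta — 7–8, Zeta advances.
Round 3: Zeta vs Sigma — 11–4, Zeta advances.
Zeta survives the agenda.

Zeta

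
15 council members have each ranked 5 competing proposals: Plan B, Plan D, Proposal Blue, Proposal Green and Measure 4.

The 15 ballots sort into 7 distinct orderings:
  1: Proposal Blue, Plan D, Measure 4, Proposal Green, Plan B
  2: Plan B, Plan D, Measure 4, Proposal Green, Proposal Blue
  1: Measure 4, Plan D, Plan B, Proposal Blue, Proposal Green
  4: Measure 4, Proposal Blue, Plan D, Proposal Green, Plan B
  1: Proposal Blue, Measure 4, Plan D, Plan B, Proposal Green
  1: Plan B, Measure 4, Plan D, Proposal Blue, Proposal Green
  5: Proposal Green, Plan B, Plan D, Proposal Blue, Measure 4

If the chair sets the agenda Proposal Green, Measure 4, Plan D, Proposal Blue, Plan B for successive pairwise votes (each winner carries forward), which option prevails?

Plan B

Round 1: Proposal Green vs Measure 4 — 5–10, Measure 4 advances.
Round 2: Measure 4 vs Plan D — 7–8, Plan D advances.
Round 3: Plan D vs Proposal Blue — 9–6, Plan D advances.
Round 4: Plan D vs Plan B — 7–8, Plan B advances.
Plan B survives the agenda.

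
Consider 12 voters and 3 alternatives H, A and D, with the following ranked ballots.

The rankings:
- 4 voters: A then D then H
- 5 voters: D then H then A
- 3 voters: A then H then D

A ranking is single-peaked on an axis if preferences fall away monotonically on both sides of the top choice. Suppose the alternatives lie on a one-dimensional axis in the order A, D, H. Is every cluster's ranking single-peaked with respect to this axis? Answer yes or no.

Axis positions: A=1, D=2, H=3.
Cluster 1 (peak A at position 1): ranking walks positions 1-2-3, expanding outward from the peak — single-peaked.
Cluster 2 (peak D at position 2): ranking walks positions 2-3-1, expanding outward from the peak — single-peaked.
Cluster 3: ranking walks positions 1-3-2; H is ranked above D even though D lies between H and the peak A on the axis — preferences dip and rise again. Not single-peaked.
Cluster 3 violates single-peakedness, so the profile is not single-peaked on this axis.

no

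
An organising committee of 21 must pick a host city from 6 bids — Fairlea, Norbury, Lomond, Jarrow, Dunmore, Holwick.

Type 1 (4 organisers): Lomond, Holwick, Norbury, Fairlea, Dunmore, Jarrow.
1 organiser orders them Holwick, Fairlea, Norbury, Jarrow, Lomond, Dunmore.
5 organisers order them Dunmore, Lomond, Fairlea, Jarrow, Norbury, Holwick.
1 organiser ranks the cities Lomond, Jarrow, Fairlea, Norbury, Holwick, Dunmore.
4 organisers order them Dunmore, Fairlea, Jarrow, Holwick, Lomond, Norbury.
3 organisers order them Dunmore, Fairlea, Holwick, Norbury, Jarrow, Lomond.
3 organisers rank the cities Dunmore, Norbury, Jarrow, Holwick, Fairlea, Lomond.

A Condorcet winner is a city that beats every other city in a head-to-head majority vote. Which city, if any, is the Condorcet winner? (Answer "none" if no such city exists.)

Head-to-head results (21 organisers):
Fairlea vs Norbury: Fairlea preferred on 1+5+1+4+3 = 14 ballots; Fairlea wins 14–7.
Fairlea vs Lomond: Fairlea, 11–10.
Fairlea vs Jarrow: 17 to 4, Fairlea.
Fairlea vs Dunmore: Dunmore, 15–6.
Fairlea vs Holwick: Fairlea, 13–8.
Norbury vs Lomond: 1+3+3 = 7 for Norbury, 14 for Lomond — Lomond by 14–7.
Norbury–Jarrow: Norbury 11–10.
Norbury vs Dunmore: 4+1+1 = 6 for Norbury, 15 for Dunmore — Dunmore by 15–6.
Norbury vs Holwick: Holwick wins 12–9.
Lomond–Jarrow: Jarrow 11–10.
Lomond vs Dunmore: 4+1+1 = 6 for Lomond, 15 for Dunmore — Dunmore by 15–6.
Lomond vs Holwick: Lomond preferred on 4+5+1 = 10 ballots; Holwick wins 11–10.
Jarrow vs Dunmore: 1+1 = 2 for Jarrow, 19 for Dunmore — Dunmore by 19–2.
Jarrow vs Holwick: Jarrow wins 13–8.
Dunmore vs Holwick: Dunmore is ranked higher on 5+4+3+3 = 15 ballots, Holwick on 6. Dunmore wins 15–6.
Dunmore defeats every rival head-to-head and is the Condorcet winner.

Dunmore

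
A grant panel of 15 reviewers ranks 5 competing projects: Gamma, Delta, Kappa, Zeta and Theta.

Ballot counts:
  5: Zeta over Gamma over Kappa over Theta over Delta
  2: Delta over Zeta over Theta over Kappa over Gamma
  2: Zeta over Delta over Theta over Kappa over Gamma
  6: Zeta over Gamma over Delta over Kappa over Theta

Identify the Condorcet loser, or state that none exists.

Pairwise majorities:
Gamma vs Delta: Gamma is ranked higher on 5+6 = 11 ballots, Delta on 4. Gamma wins 11–4.
Gamma vs Kappa: Gamma, 11–4.
Gamma–Zeta: Zeta 15–0.
Gamma vs Theta: Gamma wins 11–4.
Delta–Kappa: Delta 10–5.
Delta vs Zeta: Delta preferred on 2 ballots; Zeta wins 13–2.
Delta vs Theta: Delta wins 10–5.
Kappa vs Zeta: Zeta wins 15–0.
Kappa vs Theta: Kappa, 11–4.
Zeta vs Theta: Zeta preferred on 5+2+2+6 = 15 ballots; Zeta wins 15–0.
Theta loses to every other project — it is the Condorcet loser.

Theta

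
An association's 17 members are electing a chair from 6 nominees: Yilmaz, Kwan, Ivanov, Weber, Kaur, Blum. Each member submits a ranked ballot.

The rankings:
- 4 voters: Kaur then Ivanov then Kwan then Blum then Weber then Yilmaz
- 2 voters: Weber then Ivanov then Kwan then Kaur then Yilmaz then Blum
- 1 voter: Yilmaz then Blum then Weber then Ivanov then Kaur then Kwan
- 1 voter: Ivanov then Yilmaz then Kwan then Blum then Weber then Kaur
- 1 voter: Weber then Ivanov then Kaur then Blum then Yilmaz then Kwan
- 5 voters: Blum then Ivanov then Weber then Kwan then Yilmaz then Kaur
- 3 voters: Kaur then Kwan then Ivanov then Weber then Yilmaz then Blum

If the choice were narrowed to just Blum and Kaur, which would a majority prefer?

Kaur

Ballots ranking Blum above Kaur: 1 + 1 + 5 = 7.
Ballots ranking Kaur above Blum: 17 − 7 = 10.
Kaur wins the head-to-head 10–7.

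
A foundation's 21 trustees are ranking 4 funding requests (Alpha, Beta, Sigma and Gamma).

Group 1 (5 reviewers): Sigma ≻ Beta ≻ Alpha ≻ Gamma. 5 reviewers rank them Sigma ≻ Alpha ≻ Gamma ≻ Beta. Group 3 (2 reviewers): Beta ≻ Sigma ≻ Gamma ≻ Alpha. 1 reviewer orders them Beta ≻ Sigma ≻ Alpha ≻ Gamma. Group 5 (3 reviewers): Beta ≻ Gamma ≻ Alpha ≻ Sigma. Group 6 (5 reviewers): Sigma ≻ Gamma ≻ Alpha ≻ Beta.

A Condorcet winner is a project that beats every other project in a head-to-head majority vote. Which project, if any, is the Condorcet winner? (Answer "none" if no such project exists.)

Sigma

Check each pair by majority over 21 ballots:
Alpha vs Beta: Alpha is ranked higher on 5+5 = 10 ballots, Beta on 11. Beta wins 11–10.
Alpha vs Sigma: 3 to 18, Sigma.
Alpha vs Gamma: 5+5+1 = 11 for Alpha, 10 for Gamma — Alpha by 11–10.
Beta vs Sigma: 2+1+3 = 6 for Beta, 15 for Sigma — Sigma by 15–6.
Beta vs Gamma: Beta preferred on 5+2+1+3 = 11 ballots; Beta wins 11–10.
Sigma vs Gamma: Sigma is ranked higher on 5+5+2+1+5 = 18 ballots, Gamma on 3. Sigma wins 18–3.
Sigma defeats every rival head-to-head and is the Condorcet winner.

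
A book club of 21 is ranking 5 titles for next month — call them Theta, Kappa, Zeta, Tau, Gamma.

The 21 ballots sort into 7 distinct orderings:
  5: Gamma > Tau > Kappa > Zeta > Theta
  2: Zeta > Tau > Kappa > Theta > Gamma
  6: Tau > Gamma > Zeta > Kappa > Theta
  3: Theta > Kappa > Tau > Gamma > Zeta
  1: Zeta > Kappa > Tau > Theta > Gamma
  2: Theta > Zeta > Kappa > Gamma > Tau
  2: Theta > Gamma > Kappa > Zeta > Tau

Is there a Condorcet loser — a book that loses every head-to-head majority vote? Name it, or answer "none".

Pairwise majorities:
Theta vs Kappa: 3+2+2 = 7 for Theta, 14 for Kappa — Kappa by 14–7.
Theta vs Zeta: Zeta wins 14–7.
Theta vs Tau: 7 to 14, Tau.
Theta–Gamma: Gamma 11–10.
Kappa–Zeta: Zeta 11–10.
Kappa vs Tau: Tau, 13–8.
Kappa vs Gamma: Kappa is ranked higher on 2+3+1+2 = 8 ballots, Gamma on 13. Gamma wins 13–8.
Zeta vs Tau: Tau, 14–7.
Zeta vs Gamma: 5 to 16, Gamma.
Tau vs Gamma: Tau, 12–9.
Only Theta has no wins; Theta is the Condorcet loser.

Theta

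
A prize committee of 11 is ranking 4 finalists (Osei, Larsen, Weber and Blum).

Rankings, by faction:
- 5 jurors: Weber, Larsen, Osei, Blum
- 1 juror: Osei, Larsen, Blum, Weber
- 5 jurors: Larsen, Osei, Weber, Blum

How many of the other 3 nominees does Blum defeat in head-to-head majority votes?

0

Blum against each rival (11 jurors):
Blum vs Osei: Osei, 11–0.
Blum vs Larsen: 0 for Blum, 11 for Larsen — Larsen by 11–0.
Blum–Weber: Weber 10–1.
Blum beats no one; loses to Osei, Larsen, Weber — 0 pairwise wins.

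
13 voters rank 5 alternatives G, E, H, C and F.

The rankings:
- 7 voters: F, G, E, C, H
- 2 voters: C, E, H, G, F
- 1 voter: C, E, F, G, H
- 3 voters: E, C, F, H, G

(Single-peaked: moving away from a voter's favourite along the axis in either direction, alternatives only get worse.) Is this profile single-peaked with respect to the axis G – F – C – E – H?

no

Axis positions: G=1, F=2, C=3, E=4, H=5.
Bloc 1: ranking walks positions 2-1-4-3-5; E is ranked above C even though C lies between E and the peak F on the axis — preferences dip and rise again. Not single-peaked.
Bloc 2: ranking walks positions 3-4-5-1-2; G is ranked above F even though F lies between G and the peak C on the axis — preferences dip and rise again. Not single-peaked.
Bloc 3 (peak C at position 3): ranking walks positions 3-4-2-1-5, expanding outward from the peak — single-peaked.
Bloc 4 (peak E at position 4): ranking walks positions 4-3-2-5-1, expanding outward from the peak — single-peaked.
Bloc 1 violates single-peakedness, so the profile is not single-peaked on this axis.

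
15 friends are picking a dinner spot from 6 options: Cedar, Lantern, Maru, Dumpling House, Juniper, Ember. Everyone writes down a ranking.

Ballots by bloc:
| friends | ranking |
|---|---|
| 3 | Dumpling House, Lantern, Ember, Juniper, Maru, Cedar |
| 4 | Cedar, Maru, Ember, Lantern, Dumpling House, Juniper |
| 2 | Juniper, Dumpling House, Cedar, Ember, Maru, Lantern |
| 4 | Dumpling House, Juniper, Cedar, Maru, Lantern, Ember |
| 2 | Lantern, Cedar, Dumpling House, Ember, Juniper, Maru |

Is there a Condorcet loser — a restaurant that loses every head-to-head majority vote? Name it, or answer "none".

none

Head-to-head results (15 friends):
Cedar–Lantern: Cedar 10–5.
Cedar vs Maru: Cedar preferred on 4+2+4+2 = 12 ballots; Cedar wins 12–3.
Cedar vs Dumpling House: 6 to 9, Dumpling House.
Cedar vs Juniper: Cedar is ranked higher on 4+2 = 6 ballots, Juniper on 9. Juniper wins 9–6.
Cedar vs Ember: Cedar preferred on 4+2+4+2 = 12 ballots; Cedar wins 12–3.
Lantern vs Maru: Lantern is ranked higher on 3+2 = 5 ballots, Maru on 10. Maru wins 10–5.
Lantern vs Dumpling House: 6 to 9, Dumpling House.
Lantern vs Juniper: 9 to 6, Lantern.
Lantern vs Ember: Lantern, 9–6.
Maru vs Dumpling House: Dumpling House, 11–4.
Maru–Juniper: Juniper 11–4.
Maru vs Ember: Maru is ranked higher on 4+4 = 8 ballots, Ember on 7. Maru wins 8–7.
Dumpling House vs Juniper: Dumpling House preferred on 3+4+4+2 = 13 ballots; Dumpling House wins 13–2.
Dumpling House vs Ember: Dumpling House, 11–4.
Juniper vs Ember: Ember wins 9–6.
No restaurant is winless: Cedar beats Lantern; Lantern beats Juniper; Maru beats Lantern; Dumpling House beats Cedar; Juniper beats Cedar; Ember beats Juniper. There is no Condorcet loser.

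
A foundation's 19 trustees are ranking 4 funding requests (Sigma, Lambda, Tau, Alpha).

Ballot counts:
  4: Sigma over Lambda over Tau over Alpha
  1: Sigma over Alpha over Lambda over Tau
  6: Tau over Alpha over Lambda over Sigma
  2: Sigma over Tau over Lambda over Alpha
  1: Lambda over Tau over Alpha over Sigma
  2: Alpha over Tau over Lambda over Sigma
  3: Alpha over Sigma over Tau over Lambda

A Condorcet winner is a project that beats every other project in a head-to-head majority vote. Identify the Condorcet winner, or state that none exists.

Pairwise majorities:
Sigma vs Lambda: 4+1+2+3 = 10 for Sigma, 9 for Lambda — Sigma by 10–9.
Sigma vs Tau: 4+1+2+3 = 10 for Sigma, 9 for Tau — Sigma by 10–9.
Sigma vs Alpha: Sigma is ranked higher on 4+1+2 = 7 ballots, Alpha on 12. Alpha wins 12–7.
Lambda vs Tau: 4+1+1 = 6 for Lambda, 13 for Tau — Tau by 13–6.
Lambda vs Alpha: 7 to 12, Alpha.
Tau vs Alpha: Tau is ranked higher on 4+6+2+1 = 13 ballots, Alpha on 6. Tau wins 13–6.
Each project drops at least one matchup (Sigma loses to Alpha; Lambda loses to Sigma; Tau loses to Sigma; Alpha loses to Tau); the cycle Sigma > Tau > Alpha > Sigma rules out a Condorcet winner.

none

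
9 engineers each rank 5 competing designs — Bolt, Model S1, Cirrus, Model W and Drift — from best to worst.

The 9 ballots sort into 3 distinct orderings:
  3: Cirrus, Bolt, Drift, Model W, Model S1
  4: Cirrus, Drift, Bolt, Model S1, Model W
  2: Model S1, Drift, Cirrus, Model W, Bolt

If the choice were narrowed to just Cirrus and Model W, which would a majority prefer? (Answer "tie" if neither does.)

Ballots ranking Cirrus above Model W: 3 + 4 + 2 = 9.
Ballots ranking Model W above Cirrus: 9 − 9 = 0.
Cirrus wins the head-to-head 9–0.

Cirrus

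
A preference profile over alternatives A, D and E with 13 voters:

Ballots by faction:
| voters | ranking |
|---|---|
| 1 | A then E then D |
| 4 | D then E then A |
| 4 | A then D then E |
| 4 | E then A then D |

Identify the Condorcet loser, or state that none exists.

Head-to-head results (13 voters):
A vs D: 1+4+4 = 9 for A, 4 for D — A by 9–4.
A–E: E 8–5.
D vs E: D wins 8–5.
Each alternative has at least one pairwise win (A beats D; D beats E; E beats A) — no Condorcet loser.

none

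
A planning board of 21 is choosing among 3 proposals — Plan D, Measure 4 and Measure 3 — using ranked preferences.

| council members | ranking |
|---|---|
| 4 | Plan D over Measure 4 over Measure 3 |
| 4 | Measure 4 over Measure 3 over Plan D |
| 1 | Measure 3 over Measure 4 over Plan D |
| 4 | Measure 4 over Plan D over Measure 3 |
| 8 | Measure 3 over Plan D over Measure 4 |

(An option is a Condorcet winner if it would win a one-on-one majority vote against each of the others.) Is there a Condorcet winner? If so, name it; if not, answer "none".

none

Head-to-head results (21 council members):
Plan D vs Measure 4: Plan D preferred on 4+8 = 12 ballots; Plan D wins 12–9.
Plan D vs Measure 3: 8 to 13, Measure 3.
Measure 4 vs Measure 3: 4+4+4 = 12 for Measure 4, 9 for Measure 3 — Measure 4 by 12–9.
No option is unbeaten: Plan D loses to Measure 3; Measure 4 loses to Plan D; Measure 3 loses to Measure 4. In particular Plan D beats Measure 4 beats Measure 3 beats Plan D is a majority cycle — no Condorcet winner exists.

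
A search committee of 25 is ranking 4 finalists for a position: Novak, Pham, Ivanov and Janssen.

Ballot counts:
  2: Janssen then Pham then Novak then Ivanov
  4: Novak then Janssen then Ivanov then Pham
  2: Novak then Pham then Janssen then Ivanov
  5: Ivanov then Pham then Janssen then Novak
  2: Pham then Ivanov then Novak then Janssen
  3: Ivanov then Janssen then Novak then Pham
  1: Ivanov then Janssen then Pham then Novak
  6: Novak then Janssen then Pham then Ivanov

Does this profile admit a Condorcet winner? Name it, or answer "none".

Novak

Pairwise majorities:
Novak vs Pham: 15 to 10, Novak.
Novak vs Ivanov: Novak is ranked higher on 2+4+2+6 = 14 ballots, Ivanov on 11. Novak wins 14–11.
Novak vs Janssen: Novak preferred on 4+2+2+6 = 14 ballots; Novak wins 14–11.
Pham vs Ivanov: Pham preferred on 2+2+2+6 = 12 ballots; Ivanov wins 13–12.
Pham vs Janssen: Pham preferred on 2+5+2 = 9 ballots; Janssen wins 16–9.
Ivanov vs Janssen: Ivanov preferred on 5+2+3+1 = 11 ballots; Janssen wins 14–11.
Novak defeats every rival head-to-head and is the Condorcet winner.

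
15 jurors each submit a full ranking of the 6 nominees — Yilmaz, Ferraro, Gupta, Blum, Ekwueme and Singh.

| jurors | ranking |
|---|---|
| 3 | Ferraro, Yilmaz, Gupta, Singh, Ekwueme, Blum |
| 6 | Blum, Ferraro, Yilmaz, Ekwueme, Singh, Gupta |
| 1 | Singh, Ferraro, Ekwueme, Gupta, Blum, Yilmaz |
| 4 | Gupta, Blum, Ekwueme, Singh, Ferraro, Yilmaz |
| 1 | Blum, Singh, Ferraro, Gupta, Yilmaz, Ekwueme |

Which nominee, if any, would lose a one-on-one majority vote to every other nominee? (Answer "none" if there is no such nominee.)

Head-to-head results (15 jurors):
Yilmaz vs Ferraro: Yilmaz is ranked higher on 0 ballots, Ferraro on 15. Ferraro wins 15–0.
Yilmaz vs Gupta: 3+6 = 9 for Yilmaz, 6 for Gupta — Yilmaz by 9–6.
Yilmaz vs Blum: Blum, 12–3.
Yilmaz vs Ekwueme: Yilmaz preferred on 3+6+1 = 10 ballots; Yilmaz wins 10–5.
Yilmaz vs Singh: Yilmaz wins 9–6.
Ferraro vs Gupta: Ferraro is ranked higher on 3+6+1+1 = 11 ballots, Gupta on 4. Ferraro wins 11–4.
Ferraro vs Blum: 4 to 11, Blum.
Ferraro vs Ekwueme: Ferraro is ranked higher on 3+6+1+1 = 11 ballots, Ekwueme on 4. Ferraro wins 11–4.
Ferraro–Singh: Ferraro 9–6.
Gupta vs Blum: Gupta preferred on 3+1+4 = 8 ballots; Gupta wins 8–7.
Gupta vs Ekwueme: Gupta, 8–7.
Gupta vs Singh: Gupta preferred on 3+4 = 7 ballots; Singh wins 8–7.
Blum–Ekwueme: Blum 11–4.
Blum vs Singh: 11 to 4, Blum.
Ekwueme vs Singh: Ekwueme wins 10–5.
Every nominee wins at least one matchup (Yilmaz beats Gupta; Ferraro beats Yilmaz; Gupta beats Blum; Blum beats Yilmaz; Ekwueme beats Singh; Singh beats Gupta), so there is no Condorcet loser.

none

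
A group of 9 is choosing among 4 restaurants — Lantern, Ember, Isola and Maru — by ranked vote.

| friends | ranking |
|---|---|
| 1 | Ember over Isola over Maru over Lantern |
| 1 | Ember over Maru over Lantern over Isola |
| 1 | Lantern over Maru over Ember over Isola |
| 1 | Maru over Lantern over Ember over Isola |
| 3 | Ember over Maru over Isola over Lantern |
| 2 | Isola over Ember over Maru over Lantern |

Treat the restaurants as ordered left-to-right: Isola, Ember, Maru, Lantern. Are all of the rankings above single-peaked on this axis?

Axis positions: Isola=1, Ember=2, Maru=3, Lantern=4.
Cluster 1 (peak Ember at position 2): ranking walks positions 2-1-3-4, expanding outward from the peak — single-peaked.
Cluster 2 (peak Ember at position 2): ranking walks positions 2-3-4-1, expanding outward from the peak — single-peaked.
Cluster 3 (peak Lantern at position 4): ranking walks positions 4-3-2-1, expanding outward from the peak — single-peaked.
Cluster 4 (peak Maru at position 3): ranking walks positions 3-4-2-1, expanding outward from the peak — single-peaked.
Cluster 5 (peak Ember at position 2): ranking walks positions 2-3-1-4, expanding outward from the peak — single-peaked.
Cluster 6 (peak Isola at position 1): ranking walks positions 1-2-3-4, expanding outward from the peak — single-peaked.
Every ranking is single-peaked on this axis.

yes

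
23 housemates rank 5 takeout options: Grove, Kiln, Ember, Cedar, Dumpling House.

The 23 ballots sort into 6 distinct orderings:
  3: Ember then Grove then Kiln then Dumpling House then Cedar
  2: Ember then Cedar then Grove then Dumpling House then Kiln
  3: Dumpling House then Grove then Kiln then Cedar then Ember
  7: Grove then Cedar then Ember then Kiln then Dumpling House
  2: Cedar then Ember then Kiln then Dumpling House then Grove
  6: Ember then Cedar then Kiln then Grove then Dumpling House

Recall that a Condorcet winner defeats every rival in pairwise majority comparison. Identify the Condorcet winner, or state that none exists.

none

Head-to-head results (23 friends):
Grove vs Kiln: Grove, 15–8.
Grove vs Ember: Ember, 13–10.
Grove vs Cedar: Grove wins 13–10.
Grove vs Dumpling House: Grove wins 18–5.
Kiln–Ember: Ember 20–3.
Kiln vs Cedar: Cedar, 17–6.
Kiln vs Dumpling House: Kiln is ranked higher on 3+7+2+6 = 18 ballots, Dumpling House on 5. Kiln wins 18–5.
Ember vs Cedar: Cedar, 12–11.
Ember vs Dumpling House: Ember is ranked higher on 3+2+7+2+6 = 20 ballots, Dumpling House on 3. Ember wins 20–3.
Cedar vs Dumpling House: 17 to 6, Cedar.
Every restaurant loses at least once (Grove loses to Ember; Kiln loses to Grove; Ember loses to Cedar; Cedar loses to Grove; Dumpling House loses to Grove). The majority relation contains the cycle Grove beats Cedar beats Ember beats Grove, so there is no Condorcet winner.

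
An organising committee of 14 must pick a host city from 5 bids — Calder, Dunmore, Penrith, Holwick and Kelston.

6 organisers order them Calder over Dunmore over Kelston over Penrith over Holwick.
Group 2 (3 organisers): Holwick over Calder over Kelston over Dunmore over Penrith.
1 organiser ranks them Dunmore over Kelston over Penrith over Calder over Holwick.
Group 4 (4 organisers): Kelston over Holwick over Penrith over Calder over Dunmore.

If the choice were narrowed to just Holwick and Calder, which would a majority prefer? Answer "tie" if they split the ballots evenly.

tie

Ballots ranking Holwick above Calder: 3 + 4 = 7.
Ballots ranking Calder above Holwick: 14 − 7 = 7.
7–7: the pair ties.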